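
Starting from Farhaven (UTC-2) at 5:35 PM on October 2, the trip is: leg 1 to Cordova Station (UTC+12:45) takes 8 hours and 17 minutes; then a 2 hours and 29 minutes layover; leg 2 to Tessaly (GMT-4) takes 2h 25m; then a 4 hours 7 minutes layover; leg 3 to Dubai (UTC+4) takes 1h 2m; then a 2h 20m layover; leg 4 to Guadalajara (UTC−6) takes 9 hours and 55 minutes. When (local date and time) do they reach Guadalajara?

8:10 PM on Oct 3

Convert departure to UTC: 5:35 PM + 2:00 = 7:35 PM UTC on Oct 2.
Add 8 hours 17 minutes leg 1 → 3:52 AM UTC (Oct 3).
Add 2 hours 29 minutes layover in Cordova Station → 6:21 AM UTC.
Add 2 hours and 25 minutes leg 2 → 8:46 AM UTC.
Add 4 hours 7 minutes layover in Tessaly → 12:53 PM UTC.
Add 1 hour 2 minutes leg 3 → 1:55 PM UTC.
Add 2 hours 20 minutes layover in Dubai → 4:15 PM UTC.
Add 9 hours and 55 minutes leg 4 → 2:10 AM UTC (Oct 4).
Guadalajara is UTC−6:00, so local arrival = 2:10 AM − 6:00 = 8:10 PM on Oct 3.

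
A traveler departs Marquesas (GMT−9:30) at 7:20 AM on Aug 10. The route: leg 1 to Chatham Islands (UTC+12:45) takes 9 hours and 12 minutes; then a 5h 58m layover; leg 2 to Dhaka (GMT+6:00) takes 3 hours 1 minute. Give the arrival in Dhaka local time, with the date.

Convert departure to UTC: 7:20 AM + 9:30 = 4:50 PM UTC on Aug 10.
Add 9 hours and 12 minutes leg 1 → 2:02 AM UTC (Aug 11).
Add 5 hours and 58 minutes layover in Chatham Islands → 8:00 AM UTC.
Add 3 hours and 1 minute leg 2 → 11:01 AM UTC.
Dhaka is UTC+6:00, so local arrival = 11:01 AM + 6:00 = 5:01 PM on Aug 11.

5:01 PM on Aug 11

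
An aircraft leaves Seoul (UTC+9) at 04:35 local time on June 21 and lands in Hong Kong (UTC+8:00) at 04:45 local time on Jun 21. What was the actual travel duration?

Departure in UTC: 04:35 − 9:00 = 19:35 on Jun 20.
Arrival in UTC: 04:45 − 8:00 = 20:45 on Jun 20.
Elapsed = 20:45 − 19:35 = 1 hour 10 minutes.

1 hour 10 minutes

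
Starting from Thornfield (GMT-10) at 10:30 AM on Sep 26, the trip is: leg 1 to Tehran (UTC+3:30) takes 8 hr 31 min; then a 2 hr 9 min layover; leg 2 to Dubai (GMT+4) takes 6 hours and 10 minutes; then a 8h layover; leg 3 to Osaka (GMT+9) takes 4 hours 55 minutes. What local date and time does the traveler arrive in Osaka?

Convert departure to UTC: 10:30 AM + 10:00 = 8:30 PM UTC on Sep 26.
Add 8 hours and 31 minutes leg 1 → 5:01 AM UTC (Sep 27).
Add 2 hours and 9 minutes layover in Tehran → 7:10 AM UTC.
Add 6 hours and 10 minutes leg 2 → 1:20 PM UTC.
Add 8 hours layover in Dubai → 9:20 PM UTC.
Add 4 hours 55 minutes leg 3 → 2:15 AM UTC (Sep 28).
Osaka is UTC+9:00, so local arrival = 2:15 AM + 9:00 = 11:15 AM on Sep 28.

11:15 AM on September 28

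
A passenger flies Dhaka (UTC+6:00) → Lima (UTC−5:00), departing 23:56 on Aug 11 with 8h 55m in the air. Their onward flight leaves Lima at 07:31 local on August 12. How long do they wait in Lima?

9 hours 40 minutes

Convert departure to UTC: 23:56 − 6:00 = 17:56 UTC on Aug 11.
Add 8 hours 55 minutes flight time → 02:51 UTC (Aug 12).
Lima is UTC−5:00, so local arrival = 02:51 − 5:00 = 21:51 on Aug 11.
Layover = 07:31 − 21:51 (+1 day) = 9 hours 40 minutes.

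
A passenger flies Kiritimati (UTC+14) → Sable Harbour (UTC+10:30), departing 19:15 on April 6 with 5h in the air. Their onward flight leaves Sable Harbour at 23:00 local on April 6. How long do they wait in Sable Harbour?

Convert departure to UTC: 19:15 − 14:00 = 05:15 UTC on Apr 6.
Add 5 hours flight time → 10:15 UTC.
Sable Harbour is UTC+10:30, so local arrival = 10:15 + 10:30 = 20:45 on Apr 6.
Layover = 23:00 − 20:45 = 2 hours 15 minutes.

2 hours 15 minutes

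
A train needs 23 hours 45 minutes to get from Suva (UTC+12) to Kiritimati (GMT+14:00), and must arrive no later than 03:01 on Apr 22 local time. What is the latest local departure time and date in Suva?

01:16 on April 21

Target arrival in UTC: 03:01 − 14:00 = 13:01 on Apr 21.
Subtract 23 hours 45 minutes → departure 13:16 UTC on Apr 20.
Suva is UTC+12:00: 13:16 + 12:00 = 01:16 on Apr 21.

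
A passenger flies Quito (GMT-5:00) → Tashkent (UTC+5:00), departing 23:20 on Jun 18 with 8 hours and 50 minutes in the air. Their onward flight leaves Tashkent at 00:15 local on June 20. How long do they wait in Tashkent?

6 hours 5 minutes

Convert departure to UTC: 23:20 + 5:00 = 04:20 UTC on Jun 19.
Add 8 hours and 50 minutes flight time → 13:10 UTC.
Tashkent is UTC+5:00, so local arrival = 13:10 + 5:00 = 18:10 on Jun 19.
Layover = 00:15 − 18:10 (+1 day) = 6 hours 5 minutes.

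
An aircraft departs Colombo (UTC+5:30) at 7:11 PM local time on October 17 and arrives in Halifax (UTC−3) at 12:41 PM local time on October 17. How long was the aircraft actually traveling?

Halifax is 8:30 behind Colombo.
Clock-face elapsed time (ignoring zones) is −6 hours 30 minutes.
Actual elapsed = −6 hours 30 minutes + 8:30 = 2 hours.

2 hours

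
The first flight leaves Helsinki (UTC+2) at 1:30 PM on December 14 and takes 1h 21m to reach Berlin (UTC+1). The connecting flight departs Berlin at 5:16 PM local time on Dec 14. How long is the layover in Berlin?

Convert departure to UTC: 1:30 PM − 2:00 = 11:30 AM UTC on Dec 14.
Add 1 hour and 21 minutes flight time → 12:51 PM UTC.
Berlin is UTC+1:00, so local arrival = 12:51 PM + 1:00 = 1:51 PM on Dec 14.
Layover = 5:16 PM − 1:51 PM = 3 hours 25 minutes.

3 hours 25 minutes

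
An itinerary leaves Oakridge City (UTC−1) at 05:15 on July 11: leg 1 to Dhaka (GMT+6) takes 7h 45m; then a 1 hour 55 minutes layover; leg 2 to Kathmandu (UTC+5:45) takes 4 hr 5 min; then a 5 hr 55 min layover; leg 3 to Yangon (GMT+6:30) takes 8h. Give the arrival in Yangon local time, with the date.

Convert departure to UTC: 05:15 + 1:00 = 06:15 UTC on Jul 11.
Add 7 hours 45 minutes leg 1 → 14:00 UTC.
Add 1 hour 55 minutes layover in Dhaka → 15:55 UTC.
Add 4 hours and 5 minutes leg 2 → 20:00 UTC.
Add 5 hours 55 minutes layover in Kathmandu → 01:55 UTC (Jul 12).
Add 8 hours leg 3 → 09:55 UTC.
Yangon is UTC+6:30, so local arrival = 09:55 + 6:30 = 16:25 on Jul 12.

16:25 on July 12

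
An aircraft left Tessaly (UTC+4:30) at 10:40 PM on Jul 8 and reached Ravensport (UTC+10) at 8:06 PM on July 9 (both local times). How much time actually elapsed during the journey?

Departure in UTC: 10:40 PM − 4:30 = 6:10 PM on Jul 8.
Arrival in UTC: 8:06 PM − 10:00 = 10:06 AM on Jul 9.
Elapsed = 10:06 AM − 6:10 PM (+1 day) = 15 hours 56 minutes.

15 hours 56 minutes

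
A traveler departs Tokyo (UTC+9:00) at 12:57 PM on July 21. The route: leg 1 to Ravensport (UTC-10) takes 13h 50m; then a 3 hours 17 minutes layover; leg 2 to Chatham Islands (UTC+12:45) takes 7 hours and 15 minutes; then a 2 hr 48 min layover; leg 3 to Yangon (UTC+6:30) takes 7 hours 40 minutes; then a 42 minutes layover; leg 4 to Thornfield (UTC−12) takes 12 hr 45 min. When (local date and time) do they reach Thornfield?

4:14 PM on Jul 22

Convert departure to UTC: 12:57 PM − 9:00 = 3:57 AM UTC on Jul 21.
Add 13 hours and 50 minutes leg 1 → 5:47 PM UTC.
Add 3 hours 17 minutes layover in Ravensport → 9:04 PM UTC.
Add 7 hours 15 minutes leg 2 → 4:19 AM UTC (Jul 22).
Add 2 hours and 48 minutes layover in Chatham Islands → 7:07 AM UTC.
Add 7 hours and 40 minutes leg 3 → 2:47 PM UTC.
Add 42 minutes layover in Yangon → 3:29 PM UTC.
Add 12 hours 45 minutes leg 4 → 4:14 AM UTC (Jul 23).
Thornfield is UTC−12:00, so local arrival = 4:14 AM − 12:00 = 4:14 PM on Jul 22.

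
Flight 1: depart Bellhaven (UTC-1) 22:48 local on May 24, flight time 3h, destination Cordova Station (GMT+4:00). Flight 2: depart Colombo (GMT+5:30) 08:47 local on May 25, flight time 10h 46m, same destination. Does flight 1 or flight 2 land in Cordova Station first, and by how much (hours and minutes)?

Flight 1 in UTC: 22:48 + 1:00 = 23:48 on May 24.
+3 hours → arrive 02:48 UTC on May 25.
Flight 2 in UTC: 08:47 − 5:30 = 03:17 on May 25.
+10 hours 46 minutes → arrive 14:03 UTC on May 25.
Flight 1 lands earlier by 11 hours 15 minutes.

the first, by 11 hours 15 minutes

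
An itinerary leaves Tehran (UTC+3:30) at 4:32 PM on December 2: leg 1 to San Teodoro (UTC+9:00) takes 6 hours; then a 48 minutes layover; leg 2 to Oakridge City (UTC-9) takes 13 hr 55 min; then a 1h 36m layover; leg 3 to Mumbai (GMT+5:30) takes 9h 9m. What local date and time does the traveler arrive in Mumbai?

Convert departure to UTC: 4:32 PM − 3:30 = 1:02 PM UTC on Dec 2.
Add 6 hours leg 1 → 7:02 PM UTC.
Add 48 minutes layover in San Teodoro → 7:50 PM UTC.
Add 13 hours 55 minutes leg 2 → 9:45 AM UTC (Dec 3).
Add 1 hour and 36 minutes layover in Oakridge City → 11:21 AM UTC.
Add 9 hours 9 minutes leg 3 → 8:30 PM UTC.
Mumbai is UTC+5:30, so local arrival = 8:30 PM + 5:30 = 2:00 AM on Dec 4.

2:00 AM on December 4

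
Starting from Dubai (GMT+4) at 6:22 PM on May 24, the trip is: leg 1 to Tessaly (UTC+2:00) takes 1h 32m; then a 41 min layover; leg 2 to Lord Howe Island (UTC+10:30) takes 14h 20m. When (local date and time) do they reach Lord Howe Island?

Convert departure to UTC: 6:22 PM − 4:00 = 2:22 PM UTC on May 24.
Add 1 hour and 32 minutes leg 1 → 3:54 PM UTC.
Add 41 minutes layover in Tessaly → 4:35 PM UTC.
Add 14 hours and 20 minutes leg 2 → 6:55 AM UTC (May 25).
Lord Howe Island is UTC+10:30, so local arrival = 6:55 AM + 10:30 = 5:25 PM on May 25.

5:25 PM on May 25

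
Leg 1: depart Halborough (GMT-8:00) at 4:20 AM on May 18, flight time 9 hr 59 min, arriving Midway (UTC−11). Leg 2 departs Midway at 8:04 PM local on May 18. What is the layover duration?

Convert departure to UTC: 4:20 AM + 8:00 = 12:20 PM UTC on May 18.
Add 9 hours and 59 minutes flight time → 10:19 PM UTC.
Midway is UTC−11:00, so local arrival = 10:19 PM − 11:00 = 11:19 AM on May 18.
Layover = 8:04 PM − 11:19 AM = 8 hours 45 minutes.

8 hours 45 minutes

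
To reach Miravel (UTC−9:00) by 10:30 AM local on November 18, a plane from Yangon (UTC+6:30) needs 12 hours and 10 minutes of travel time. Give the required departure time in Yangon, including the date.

1:50 PM on Nov 18

Target arrival in UTC: 10:30 AM + 9:00 = 7:30 PM on Nov 18.
Subtract 12 hours and 10 minutes → departure 7:20 AM UTC on Nov 18.
Yangon is UTC+6:30: 7:20 AM + 6:30 = 1:50 PM on Nov 18.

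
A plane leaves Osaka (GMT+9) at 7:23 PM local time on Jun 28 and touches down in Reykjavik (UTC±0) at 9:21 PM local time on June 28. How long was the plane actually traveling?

10 hours 58 minutes

Departure in UTC: 7:23 PM − 9:00 = 10:23 AM on Jun 28.
Arrival is already UTC: 9:21 PM on Jun 28.
Elapsed = 9:21 PM − 10:23 AM = 10 hours 58 minutes.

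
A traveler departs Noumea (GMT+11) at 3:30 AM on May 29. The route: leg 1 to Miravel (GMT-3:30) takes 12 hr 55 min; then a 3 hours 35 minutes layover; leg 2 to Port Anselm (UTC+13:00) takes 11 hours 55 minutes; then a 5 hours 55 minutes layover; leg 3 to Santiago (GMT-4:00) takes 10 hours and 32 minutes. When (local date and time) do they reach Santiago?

Convert departure to UTC: 3:30 AM − 11:00 = 4:30 PM UTC on May 28.
Add 12 hours 55 minutes leg 1 → 5:25 AM UTC (May 29).
Add 3 hours 35 minutes layover in Miravel → 9:00 AM UTC.
Add 11 hours and 55 minutes leg 2 → 8:55 PM UTC.
Add 5 hours 55 minutes layover in Port Anselm → 2:50 AM UTC (May 30).
Add 10 hours and 32 minutes leg 3 → 1:22 PM UTC.
Santiago is UTC−4:00, so local arrival = 1:22 PM − 4:00 = 9:22 AM on May 30.

9:22 AM on May 30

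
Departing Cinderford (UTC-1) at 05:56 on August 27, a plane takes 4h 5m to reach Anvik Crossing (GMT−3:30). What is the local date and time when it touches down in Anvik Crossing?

Anvik Crossing is 2:30 behind Cinderford.
After 4 hours and 5 minutes it is 10:01 in Cinderford.
Shift by the zone difference: 10:01 − 2:30 = 07:31 on Aug 27 in Anvik Crossing.

07:31 on Aug 27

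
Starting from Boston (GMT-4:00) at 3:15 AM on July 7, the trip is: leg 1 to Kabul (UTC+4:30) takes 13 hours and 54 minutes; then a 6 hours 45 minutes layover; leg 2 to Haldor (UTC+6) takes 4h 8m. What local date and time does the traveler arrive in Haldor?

Convert departure to UTC: 3:15 AM + 4:00 = 7:15 AM UTC on Jul 7.
Add 13 hours and 54 minutes leg 1 → 9:09 PM UTC.
Add 6 hours 45 minutes layover in Kabul → 3:54 AM UTC (Jul 8).
Add 4 hours 8 minutes leg 2 → 8:02 AM UTC.
Haldor is UTC+6:00, so local arrival = 8:02 AM + 6:00 = 2:02 PM on Jul 8.

2:02 PM on July 8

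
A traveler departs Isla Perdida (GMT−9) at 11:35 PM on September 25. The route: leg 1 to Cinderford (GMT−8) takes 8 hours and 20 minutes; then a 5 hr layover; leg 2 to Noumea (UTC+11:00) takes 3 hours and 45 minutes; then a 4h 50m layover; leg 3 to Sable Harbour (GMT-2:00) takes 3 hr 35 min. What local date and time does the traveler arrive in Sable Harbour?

Convert departure to UTC: 11:35 PM + 9:00 = 8:35 AM UTC on Sep 26.
Add 8 hours 20 minutes leg 1 → 4:55 PM UTC.
Add 5 hours layover in Cinderford → 9:55 PM UTC.
Add 3 hours 45 minutes leg 2 → 1:40 AM UTC (Sep 27).
Add 4 hours 50 minutes layover in Noumea → 6:30 AM UTC.
Add 3 hours 35 minutes leg 3 → 10:05 AM UTC.
Sable Harbour is UTC−2:00, so local arrival = 10:05 AM − 2:00 = 8:05 AM on Sep 27.

8:05 AM on Sep 27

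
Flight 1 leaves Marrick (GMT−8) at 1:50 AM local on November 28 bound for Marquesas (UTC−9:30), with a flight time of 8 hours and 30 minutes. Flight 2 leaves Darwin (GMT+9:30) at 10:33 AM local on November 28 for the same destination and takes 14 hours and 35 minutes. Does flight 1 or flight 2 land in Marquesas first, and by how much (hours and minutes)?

Flight 1 in UTC: 1:50 AM + 8:00 = 9:50 AM on Nov 28.
+8 hours 30 minutes → arrive 6:20 PM UTC on Nov 28.
Flight 2 in UTC: 10:33 AM − 9:30 = 1:03 AM on Nov 28.
+14 hours and 35 minutes → arrive 3:38 PM UTC on Nov 28.
Flight 2 lands earlier by 2 hours 42 minutes.

the second, by 2 hours 42 minutes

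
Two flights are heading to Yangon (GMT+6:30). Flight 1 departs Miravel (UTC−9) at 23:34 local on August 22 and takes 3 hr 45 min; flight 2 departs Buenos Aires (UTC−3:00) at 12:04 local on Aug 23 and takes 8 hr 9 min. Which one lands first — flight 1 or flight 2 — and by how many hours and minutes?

the first, by 10 hours 54 minutes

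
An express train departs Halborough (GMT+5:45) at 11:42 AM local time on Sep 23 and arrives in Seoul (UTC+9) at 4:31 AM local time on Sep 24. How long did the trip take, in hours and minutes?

13 hours 34 minutes

Seoul is 3:15 ahead of Halborough.
Clock-face elapsed time (ignoring zones) is 16 hours 49 minutes.
Actual elapsed = 16 hours 49 minutes − 3:15 = 13 hours 34 minutes.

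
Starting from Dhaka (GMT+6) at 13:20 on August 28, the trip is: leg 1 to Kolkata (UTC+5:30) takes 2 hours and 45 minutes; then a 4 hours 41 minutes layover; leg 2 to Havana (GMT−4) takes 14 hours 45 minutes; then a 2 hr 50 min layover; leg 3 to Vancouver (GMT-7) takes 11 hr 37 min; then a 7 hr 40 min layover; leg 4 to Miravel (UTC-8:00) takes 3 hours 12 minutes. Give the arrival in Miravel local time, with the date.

Convert departure to UTC: 13:20 − 6:00 = 07:20 UTC on Aug 28.
Add 2 hours and 45 minutes leg 1 → 10:05 UTC.
Add 4 hours 41 minutes layover in Kolkata → 14:46 UTC.
Add 14 hours and 45 minutes leg 2 → 05:31 UTC (Aug 29).
Add 2 hours and 50 minutes layover in Havana → 08:21 UTC.
Add 11 hours and 37 minutes leg 3 → 19:58 UTC.
Add 7 hours and 40 minutes layover in Vancouver → 03:38 UTC (Aug 30).
Add 3 hours and 12 minutes leg 4 → 06:50 UTC.
Miravel is UTC−8:00, so local arrival = 06:50 − 8:00 = 22:50 on Aug 29.

22:50 on August 29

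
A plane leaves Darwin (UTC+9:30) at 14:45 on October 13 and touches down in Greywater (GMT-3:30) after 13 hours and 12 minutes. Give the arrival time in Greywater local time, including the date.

14:57 on October 13

Convert departure to UTC: 14:45 − 9:30 = 05:15 UTC on Oct 13.
Add 13 hours and 12 minutes travel time → 18:27 UTC.
Greywater is UTC−3:30, so local arrival = 18:27 − 3:30 = 14:57 on Oct 13.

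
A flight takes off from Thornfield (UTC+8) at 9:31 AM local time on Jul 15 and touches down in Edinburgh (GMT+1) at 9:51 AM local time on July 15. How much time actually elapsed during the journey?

7 hours 20 minutes

Departure in UTC: 9:31 AM − 8:00 = 1:31 AM on Jul 15.
Arrival in UTC: 9:51 AM − 1:00 = 8:51 AM on Jul 15.
Elapsed = 8:51 AM − 1:31 AM = 7 hours 20 minutes.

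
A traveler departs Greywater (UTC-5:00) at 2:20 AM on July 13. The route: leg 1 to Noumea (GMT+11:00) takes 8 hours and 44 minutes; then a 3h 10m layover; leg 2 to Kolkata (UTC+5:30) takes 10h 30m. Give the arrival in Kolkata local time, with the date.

Convert departure to UTC: 2:20 AM + 5:00 = 7:20 AM UTC on Jul 13.
Add 8 hours and 44 minutes leg 1 → 4:04 PM UTC.
Add 3 hours 10 minutes layover in Noumea → 7:14 PM UTC.
Add 10 hours and 30 minutes leg 2 → 5:44 AM UTC (Jul 14).
Kolkata is UTC+5:30, so local arrival = 5:44 AM + 5:30 = 11:14 AM on Jul 14.

11:14 AM on Jul 14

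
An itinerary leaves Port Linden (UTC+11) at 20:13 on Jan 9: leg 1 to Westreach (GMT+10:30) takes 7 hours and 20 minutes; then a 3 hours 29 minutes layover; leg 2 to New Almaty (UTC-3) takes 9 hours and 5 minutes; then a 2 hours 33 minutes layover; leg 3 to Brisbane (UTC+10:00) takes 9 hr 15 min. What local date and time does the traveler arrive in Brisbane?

02:55 on January 11

Convert departure to UTC: 20:13 − 11:00 = 09:13 UTC on Jan 9.
Add 7 hours and 20 minutes leg 1 → 16:33 UTC.
Add 3 hours and 29 minutes layover in Westreach → 20:02 UTC.
Add 9 hours 5 minutes leg 2 → 05:07 UTC (Jan 10).
Add 2 hours 33 minutes layover in New Almaty → 07:40 UTC.
Add 9 hours and 15 minutes leg 3 → 16:55 UTC.
Brisbane is UTC+10:00, so local arrival = 16:55 + 10:00 = 02:55 on Jan 11.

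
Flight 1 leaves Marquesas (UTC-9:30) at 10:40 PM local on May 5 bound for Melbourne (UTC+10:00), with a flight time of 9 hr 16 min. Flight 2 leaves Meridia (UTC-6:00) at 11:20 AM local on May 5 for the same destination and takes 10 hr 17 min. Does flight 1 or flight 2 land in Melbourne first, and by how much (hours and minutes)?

Flight 1 in UTC: 10:40 PM + 9:30 = 8:10 AM on May 6.
+9 hours 16 minutes → arrive 5:26 PM UTC on May 6.
Flight 2 in UTC: 11:20 AM + 6:00 = 5:20 PM on May 5.
+10 hours and 17 minutes → arrive 3:37 AM UTC on May 6.
Flight 2 lands earlier by 13 hours 49 minutes.

the second, by 13 hours 49 minutes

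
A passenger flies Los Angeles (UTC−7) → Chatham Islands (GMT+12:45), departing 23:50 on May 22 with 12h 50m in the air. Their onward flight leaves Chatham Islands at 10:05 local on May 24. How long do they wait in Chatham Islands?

Convert departure to UTC: 23:50 + 7:00 = 06:50 UTC on May 23.
Add 12 hours and 50 minutes flight time → 19:40 UTC.
Chatham Islands is UTC+12:45, so local arrival = 19:40 + 12:45 = 08:25 on May 24.
Layover = 10:05 − 08:25 = 1 hour 40 minutes.

1 hour 40 minutes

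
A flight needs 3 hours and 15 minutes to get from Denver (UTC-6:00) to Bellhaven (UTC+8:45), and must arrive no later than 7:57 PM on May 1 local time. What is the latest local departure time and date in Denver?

1:57 AM on May 1

Target arrival in UTC: 7:57 PM − 8:45 = 11:12 AM on May 1.
Subtract 3 hours 15 minutes → departure 7:57 AM UTC on May 1.
Denver is UTC−6:00: 7:57 AM − 6:00 = 1:57 AM on May 1.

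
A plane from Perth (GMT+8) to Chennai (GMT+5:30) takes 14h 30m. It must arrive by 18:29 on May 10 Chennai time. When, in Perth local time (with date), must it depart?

06:29 on May 10

Target arrival in UTC: 18:29 − 5:30 = 12:59 on May 10.
Subtract 14 hours 30 minutes → departure 22:29 UTC on May 9.
Perth is UTC+8:00: 22:29 + 8:00 = 06:29 on May 10.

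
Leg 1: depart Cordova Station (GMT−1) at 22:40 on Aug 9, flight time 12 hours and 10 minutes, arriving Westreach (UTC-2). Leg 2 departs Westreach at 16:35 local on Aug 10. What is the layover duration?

6 hours 45 minutes

Convert departure to UTC: 22:40 + 1:00 = 23:40 UTC on Aug 9.
Add 12 hours 10 minutes flight time → 11:50 UTC (Aug 10).
Westreach is UTC−2:00, so local arrival = 11:50 − 2:00 = 09:50 on Aug 10.
Layover = 16:35 − 09:50 = 6 hours 45 minutes.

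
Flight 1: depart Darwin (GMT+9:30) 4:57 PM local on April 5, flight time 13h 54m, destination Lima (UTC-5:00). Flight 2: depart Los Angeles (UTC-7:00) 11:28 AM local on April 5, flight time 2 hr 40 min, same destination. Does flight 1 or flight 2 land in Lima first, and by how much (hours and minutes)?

the second, by 13 minutes

Flight 1 in UTC: 4:57 PM − 9:30 = 7:27 AM on Apr 5.
+13 hours 54 minutes → arrive 9:21 PM UTC on Apr 5.
Flight 2 in UTC: 11:28 AM + 7:00 = 6:28 PM on Apr 5.
+2 hours and 40 minutes → arrive 9:08 PM UTC on Apr 5.
Flight 2 lands earlier by 13 minutes.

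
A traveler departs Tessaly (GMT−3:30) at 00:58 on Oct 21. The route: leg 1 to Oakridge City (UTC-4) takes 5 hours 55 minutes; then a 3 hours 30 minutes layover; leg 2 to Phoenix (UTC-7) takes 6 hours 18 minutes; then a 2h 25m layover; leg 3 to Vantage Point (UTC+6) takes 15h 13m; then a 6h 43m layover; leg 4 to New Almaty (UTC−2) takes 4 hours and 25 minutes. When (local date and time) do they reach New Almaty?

22:57 on October 22

Convert departure to UTC: 00:58 + 3:30 = 04:28 UTC on Oct 21.
Add 5 hours and 55 minutes leg 1 → 10:23 UTC.
Add 3 hours 30 minutes layover in Oakridge City → 13:53 UTC.
Add 6 hours 18 minutes leg 2 → 20:11 UTC.
Add 2 hours and 25 minutes layover in Phoenix → 22:36 UTC.
Add 15 hours 13 minutes leg 3 → 13:49 UTC (Oct 22).
Add 6 hours 43 minutes layover in Vantage Point → 20:32 UTC.
Add 4 hours and 25 minutes leg 4 → 00:57 UTC (Oct 23).
New Almaty is UTC−2:00, so local arrival = 00:57 − 2:00 = 22:57 on Oct 22.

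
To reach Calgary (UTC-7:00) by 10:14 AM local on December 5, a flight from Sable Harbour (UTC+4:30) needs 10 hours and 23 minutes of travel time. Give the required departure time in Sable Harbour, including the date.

11:21 AM on December 5

Target arrival in UTC: 10:14 AM + 7:00 = 5:14 PM on Dec 5.
Subtract 10 hours 23 minutes → departure 6:51 AM UTC on Dec 5.
Sable Harbour is UTC+4:30: 6:51 AM + 4:30 = 11:21 AM on Dec 5.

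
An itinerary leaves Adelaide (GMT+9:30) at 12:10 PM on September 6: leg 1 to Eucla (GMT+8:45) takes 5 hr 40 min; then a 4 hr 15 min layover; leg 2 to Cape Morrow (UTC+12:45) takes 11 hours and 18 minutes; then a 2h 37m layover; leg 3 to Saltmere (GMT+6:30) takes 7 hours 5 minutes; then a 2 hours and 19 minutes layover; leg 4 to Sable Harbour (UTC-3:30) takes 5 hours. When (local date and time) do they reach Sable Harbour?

Convert departure to UTC: 12:10 PM − 9:30 = 2:40 AM UTC on Sep 6.
Add 5 hours and 40 minutes leg 1 → 8:20 AM UTC.
Add 4 hours 15 minutes layover in Eucla → 12:35 PM UTC.
Add 11 hours 18 minutes leg 2 → 11:53 PM UTC.
Add 2 hours and 37 minutes layover in Cape Morrow → 2:30 AM UTC (Sep 7).
Add 7 hours and 5 minutes leg 3 → 9:35 AM UTC.
Add 2 hours and 19 minutes layover in Saltmere → 11:54 AM UTC.
Add 5 hours leg 4 → 4:54 PM UTC.
Sable Harbour is UTC−3:30, so local arrival = 4:54 PM − 3:30 = 1:24 PM on Sep 7.

1:24 PM on September 7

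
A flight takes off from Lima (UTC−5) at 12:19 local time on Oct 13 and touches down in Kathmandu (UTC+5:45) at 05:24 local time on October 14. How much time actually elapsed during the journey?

6 hours 20 minutes

Departure in UTC: 12:19 + 5:00 = 17:19 on Oct 13.
Arrival in UTC: 05:24 − 5:45 = 23:39 on Oct 13.
Elapsed = 23:39 − 17:19 = 6 hours 20 minutes.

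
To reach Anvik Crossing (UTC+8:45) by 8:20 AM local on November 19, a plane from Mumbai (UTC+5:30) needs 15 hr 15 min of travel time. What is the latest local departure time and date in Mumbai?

Target arrival in UTC: 8:20 AM − 8:45 = 11:35 PM on Nov 18.
Subtract 15 hours and 15 minutes → departure 8:20 AM UTC on Nov 18.
Mumbai is UTC+5:30: 8:20 AM + 5:30 = 1:50 PM on Nov 18.

1:50 PM on Nov 18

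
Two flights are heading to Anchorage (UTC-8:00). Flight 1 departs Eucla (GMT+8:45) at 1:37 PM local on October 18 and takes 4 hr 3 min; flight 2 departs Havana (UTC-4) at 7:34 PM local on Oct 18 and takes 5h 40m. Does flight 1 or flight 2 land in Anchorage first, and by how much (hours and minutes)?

Flight 1 in UTC: 1:37 PM − 8:45 = 4:52 AM on Oct 18.
+4 hours and 3 minutes → arrive 8:55 AM UTC on Oct 18.
Flight 2 in UTC: 7:34 PM + 4:00 = 11:34 PM on Oct 18.
+5 hours 40 minutes → arrive 5:14 AM UTC on Oct 19.
Flight 1 lands earlier by 20 hours 19 minutes.

the first, by 20 hours 19 minutes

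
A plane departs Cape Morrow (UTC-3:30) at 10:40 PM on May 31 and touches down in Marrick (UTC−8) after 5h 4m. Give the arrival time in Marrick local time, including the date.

11:14 PM on May 31

Marrick is 4:30 behind Cape Morrow.
After 5 hours and 4 minutes it is 3:44 AM (Jun 1) in Cape Morrow.
Shift by the zone difference: 3:44 AM − 4:30 = 11:14 PM on May 31 in Marrick.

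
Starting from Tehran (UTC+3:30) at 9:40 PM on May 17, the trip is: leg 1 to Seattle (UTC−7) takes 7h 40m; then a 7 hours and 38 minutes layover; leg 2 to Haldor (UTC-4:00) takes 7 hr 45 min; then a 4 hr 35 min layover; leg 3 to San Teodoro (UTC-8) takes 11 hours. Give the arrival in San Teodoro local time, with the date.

Convert departure to UTC: 9:40 PM − 3:30 = 6:10 PM UTC on May 17.
Add 7 hours and 40 minutes leg 1 → 1:50 AM UTC (May 18).
Add 7 hours 38 minutes layover in Seattle → 9:28 AM UTC.
Add 7 hours and 45 minutes leg 2 → 5:13 PM UTC.
Add 4 hours and 35 minutes layover in Haldor → 9:48 PM UTC.
Add 11 hours leg 3 → 8:48 AM UTC (May 19).
San Teodoro is UTC−8:00, so local arrival = 8:48 AM − 8:00 = 12:48 AM on May 19.

12:48 AM on May 19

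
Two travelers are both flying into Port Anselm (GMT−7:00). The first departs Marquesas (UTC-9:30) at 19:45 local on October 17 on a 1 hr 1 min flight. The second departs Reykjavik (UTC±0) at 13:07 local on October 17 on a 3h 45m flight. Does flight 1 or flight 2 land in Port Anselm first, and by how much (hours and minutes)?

Flight 1 in UTC: 19:45 + 9:30 = 05:15 on Oct 18.
+1 hour 1 minute → arrive 06:16 UTC on Oct 18.
Flight 2 departs at 13:07 UTC (Oct 17).
+3 hours 45 minutes → arrive 16:52 UTC on Oct 17.
Flight 2 lands earlier by 13 hours 24 minutes.

the second, by 13 hours 24 minutes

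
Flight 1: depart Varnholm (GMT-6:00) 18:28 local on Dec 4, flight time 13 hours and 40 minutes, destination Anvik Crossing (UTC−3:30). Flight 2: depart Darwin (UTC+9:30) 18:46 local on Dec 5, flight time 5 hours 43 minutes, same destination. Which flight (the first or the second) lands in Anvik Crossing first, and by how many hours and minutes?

Flight 1 in UTC: 18:28 + 6:00 = 00:28 on Dec 5.
+13 hours and 40 minutes → arrive 14:08 UTC on Dec 5.
Flight 2 in UTC: 18:46 − 9:30 = 09:16 on Dec 5.
+5 hours and 43 minutes → arrive 14:59 UTC on Dec 5.
Flight 1 lands earlier by 51 minutes.

the first, by 51 minutes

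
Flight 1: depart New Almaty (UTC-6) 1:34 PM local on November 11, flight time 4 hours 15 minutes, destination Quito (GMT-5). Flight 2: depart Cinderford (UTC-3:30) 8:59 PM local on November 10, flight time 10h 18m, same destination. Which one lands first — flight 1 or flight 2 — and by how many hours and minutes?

the second, by 13 hours 2 minutes

Flight 1 in UTC: 1:34 PM + 6:00 = 7:34 PM on Nov 11.
+4 hours 15 minutes → arrive 11:49 PM UTC on Nov 11.
Flight 2 in UTC: 8:59 PM + 3:30 = 12:29 AM on Nov 11.
+10 hours 18 minutes → arrive 10:47 AM UTC on Nov 11.
Flight 2 lands earlier by 13 hours 2 minutes.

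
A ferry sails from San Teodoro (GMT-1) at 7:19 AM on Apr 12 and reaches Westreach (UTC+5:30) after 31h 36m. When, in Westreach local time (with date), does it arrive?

9:25 PM on April 13

Westreach is 6:30 ahead of San Teodoro.
After 31 hours 36 minutes it is 2:55 PM (Apr 13) in San Teodoro.
Shift by the zone difference: 2:55 PM + 6:30 = 9:25 PM on Apr 13 in Westreach.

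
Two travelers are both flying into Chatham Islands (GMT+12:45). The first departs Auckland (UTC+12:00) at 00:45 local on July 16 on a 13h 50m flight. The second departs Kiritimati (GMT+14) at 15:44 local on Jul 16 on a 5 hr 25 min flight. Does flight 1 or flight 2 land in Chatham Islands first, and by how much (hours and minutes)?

the first, by 4 hours 34 minutes

Flight 1 in UTC: 00:45 − 12:00 = 12:45 on Jul 15.
+13 hours and 50 minutes → arrive 02:35 UTC on Jul 16.
Flight 2 in UTC: 15:44 − 14:00 = 01:44 on Jul 16.
+5 hours and 25 minutes → arrive 07:09 UTC on Jul 16.
Flight 1 lands earlier by 4 hours 34 minutes.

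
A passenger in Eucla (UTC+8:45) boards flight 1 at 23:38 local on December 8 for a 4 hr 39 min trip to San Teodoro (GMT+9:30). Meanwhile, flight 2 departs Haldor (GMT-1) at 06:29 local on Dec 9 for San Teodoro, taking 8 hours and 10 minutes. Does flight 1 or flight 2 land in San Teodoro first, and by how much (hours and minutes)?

the first, by 20 hours 7 minutes

Flight 1 in UTC: 23:38 − 8:45 = 14:53 on Dec 8.
+4 hours and 39 minutes → arrive 19:32 UTC on Dec 8.
Flight 2 in UTC: 06:29 + 1:00 = 07:29 on Dec 9.
+8 hours and 10 minutes → arrive 15:39 UTC on Dec 9.
Flight 1 lands earlier by 20 hours 7 minutes.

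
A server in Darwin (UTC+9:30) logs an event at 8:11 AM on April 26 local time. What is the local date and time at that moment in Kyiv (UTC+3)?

In UTC: 8:11 AM − 9:30 = 10:41 PM on Apr 25.
Kyiv is UTC+3:00: 10:41 PM + 3:00 = 1:41 AM on Apr 26.

1:41 AM on April 26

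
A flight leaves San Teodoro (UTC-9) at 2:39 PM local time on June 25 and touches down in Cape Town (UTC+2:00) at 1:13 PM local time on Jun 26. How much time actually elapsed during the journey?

11 hours 34 minutes

Departure in UTC: 2:39 PM + 9:00 = 11:39 PM on Jun 25.
Arrival in UTC: 1:13 PM − 2:00 = 11:13 AM on Jun 26.
Elapsed = 11:13 AM − 11:39 PM (+1 day) = 11 hours 34 minutes.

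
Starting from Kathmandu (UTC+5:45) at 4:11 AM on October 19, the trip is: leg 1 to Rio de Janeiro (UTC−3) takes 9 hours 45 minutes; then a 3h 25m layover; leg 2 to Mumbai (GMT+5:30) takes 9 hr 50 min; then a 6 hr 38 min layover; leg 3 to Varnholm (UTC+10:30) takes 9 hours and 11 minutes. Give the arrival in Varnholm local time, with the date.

Convert departure to UTC: 4:11 AM − 5:45 = 10:26 PM UTC on Oct 18.
Add 9 hours 45 minutes leg 1 → 8:11 AM UTC (Oct 19).
Add 3 hours and 25 minutes layover in Rio de Janeiro → 11:36 AM UTC.
Add 9 hours and 50 minutes leg 2 → 9:26 PM UTC.
Add 6 hours and 38 minutes layover in Mumbai → 4:04 AM UTC (Oct 20).
Add 9 hours 11 minutes leg 3 → 1:15 PM UTC.
Varnholm is UTC+10:30, so local arrival = 1:15 PM + 10:30 = 11:45 PM on Oct 20.

11:45 PM on October 20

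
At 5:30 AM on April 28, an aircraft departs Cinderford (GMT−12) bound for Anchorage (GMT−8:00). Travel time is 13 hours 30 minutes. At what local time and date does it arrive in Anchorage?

Convert departure to UTC: 5:30 AM + 12:00 = 5:30 PM UTC on Apr 28.
Add 13 hours and 30 minutes travel time → 7:00 AM UTC (Apr 29).
Anchorage is UTC−8:00, so local arrival = 7:00 AM − 8:00 = 11:00 PM on Apr 28.

11:00 PM on April 28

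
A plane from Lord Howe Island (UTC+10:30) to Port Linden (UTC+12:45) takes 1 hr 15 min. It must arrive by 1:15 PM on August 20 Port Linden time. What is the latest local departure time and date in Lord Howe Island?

Target arrival in UTC: 1:15 PM − 12:45 = 12:30 AM on Aug 20.
Subtract 1 hour 15 minutes → departure 11:15 PM UTC on Aug 19.
Lord Howe Island is UTC+10:30: 11:15 PM + 10:30 = 9:45 AM on Aug 20.

9:45 AM on Aug 20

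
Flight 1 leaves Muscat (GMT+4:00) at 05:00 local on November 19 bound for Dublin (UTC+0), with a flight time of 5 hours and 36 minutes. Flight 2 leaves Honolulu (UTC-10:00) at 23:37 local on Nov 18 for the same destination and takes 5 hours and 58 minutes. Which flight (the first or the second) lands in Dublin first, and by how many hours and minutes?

Flight 1 in UTC: 05:00 − 4:00 = 01:00 on Nov 19.
+5 hours and 36 minutes → arrive 06:36 UTC on Nov 19.
Flight 2 in UTC: 23:37 + 10:00 = 09:37 on Nov 19.
+5 hours and 58 minutes → arrive 15:35 UTC on Nov 19.
Flight 1 lands earlier by 8 hours 59 minutes.

the first, by 8 hours 59 minutes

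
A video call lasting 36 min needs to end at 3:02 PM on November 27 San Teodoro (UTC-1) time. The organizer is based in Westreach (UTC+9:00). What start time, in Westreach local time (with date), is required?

12:26 AM on November 28

Target end time in UTC: 3:02 PM + 1:00 = 4:02 PM on Nov 27.
Subtract 36 minutes → start 3:26 PM UTC on Nov 27.
Westreach is UTC+9:00: 3:26 PM + 9:00 = 12:26 AM on Nov 28.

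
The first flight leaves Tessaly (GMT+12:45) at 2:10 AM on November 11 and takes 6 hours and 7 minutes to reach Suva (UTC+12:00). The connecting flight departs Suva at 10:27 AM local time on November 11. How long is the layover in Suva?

Convert departure to UTC: 2:10 AM − 12:45 = 1:25 PM UTC on Nov 10.
Add 6 hours and 7 minutes flight time → 7:32 PM UTC.
Suva is UTC+12:00, so local arrival = 7:32 PM + 12:00 = 7:32 AM on Nov 11.
Layover = 10:27 AM − 7:32 AM = 2 hours 55 minutes.

2 hours 55 minutes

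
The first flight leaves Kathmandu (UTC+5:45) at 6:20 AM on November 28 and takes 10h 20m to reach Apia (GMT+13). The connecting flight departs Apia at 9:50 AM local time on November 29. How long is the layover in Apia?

9 hours 55 minutes

Convert departure to UTC: 6:20 AM − 5:45 = 12:35 AM UTC on Nov 28.
Add 10 hours and 20 minutes flight time → 10:55 AM UTC.
Apia is UTC+13:00, so local arrival = 10:55 AM + 13:00 = 11:55 PM on Nov 28.
Layover = 9:50 AM − 11:55 PM (+1 day) = 9 hours 55 minutes.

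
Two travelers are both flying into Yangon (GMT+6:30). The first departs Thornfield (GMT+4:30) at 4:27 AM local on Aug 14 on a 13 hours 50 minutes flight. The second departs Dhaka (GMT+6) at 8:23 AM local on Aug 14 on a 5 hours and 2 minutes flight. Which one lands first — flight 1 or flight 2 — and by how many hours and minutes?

Flight 1 in UTC: 4:27 AM − 4:30 = 11:57 PM on Aug 13.
+13 hours 50 minutes → arrive 1:47 PM UTC on Aug 14.
Flight 2 in UTC: 8:23 AM − 6:00 = 2:23 AM on Aug 14.
+5 hours 2 minutes → arrive 7:25 AM UTC on Aug 14.
Flight 2 lands earlier by 6 hours 22 minutes.

the second, by 6 hours 22 minutes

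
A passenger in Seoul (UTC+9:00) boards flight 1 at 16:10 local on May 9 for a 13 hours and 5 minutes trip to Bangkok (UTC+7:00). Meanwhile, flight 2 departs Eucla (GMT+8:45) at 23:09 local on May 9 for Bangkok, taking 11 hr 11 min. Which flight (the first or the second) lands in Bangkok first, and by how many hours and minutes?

the first, by 5 hours 20 minutes

Flight 1 in UTC: 16:10 − 9:00 = 07:10 on May 9.
+13 hours and 5 minutes → arrive 20:15 UTC on May 9.
Flight 2 in UTC: 23:09 − 8:45 = 14:24 on May 9.
+11 hours and 11 minutes → arrive 01:35 UTC on May 10.
Flight 1 lands earlier by 5 hours 20 minutes.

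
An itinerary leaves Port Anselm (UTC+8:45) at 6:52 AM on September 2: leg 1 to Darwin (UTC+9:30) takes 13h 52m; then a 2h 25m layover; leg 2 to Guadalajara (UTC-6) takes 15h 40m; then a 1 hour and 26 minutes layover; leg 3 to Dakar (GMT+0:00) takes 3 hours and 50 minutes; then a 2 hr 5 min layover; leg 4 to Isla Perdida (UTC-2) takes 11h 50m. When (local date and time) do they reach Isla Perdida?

Convert departure to UTC: 6:52 AM − 8:45 = 10:07 PM UTC on Sep 1.
Add 13 hours 52 minutes leg 1 → 11:59 AM UTC (Sep 2).
Add 2 hours 25 minutes layover in Darwin → 2:24 PM UTC.
Add 15 hours and 40 minutes leg 2 → 6:04 AM UTC (Sep 3).
Add 1 hour 26 minutes layover in Guadalajara → 7:30 AM UTC.
Add 3 hours 50 minutes leg 3 → 11:20 AM UTC.
Add 2 hours and 5 minutes layover in Dakar → 1:25 PM UTC.
Add 11 hours and 50 minutes leg 4 → 1:15 AM UTC (Sep 4).
Isla Perdida is UTC−2:00, so local arrival = 1:15 AM − 2:00 = 11:15 PM on Sep 3.

11:15 PM on Sep 3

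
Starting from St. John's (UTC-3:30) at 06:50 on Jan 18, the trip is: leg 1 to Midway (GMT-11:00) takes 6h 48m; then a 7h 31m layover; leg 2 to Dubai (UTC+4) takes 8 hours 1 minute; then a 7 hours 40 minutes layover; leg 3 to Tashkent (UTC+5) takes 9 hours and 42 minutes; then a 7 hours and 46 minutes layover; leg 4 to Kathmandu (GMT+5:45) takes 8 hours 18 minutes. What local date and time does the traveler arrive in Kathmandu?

23:51 on January 20

Convert departure to UTC: 06:50 + 3:30 = 10:20 UTC on Jan 18.
Add 6 hours and 48 minutes leg 1 → 17:08 UTC.
Add 7 hours 31 minutes layover in Midway → 00:39 UTC (Jan 19).
Add 8 hours and 1 minute leg 2 → 08:40 UTC.
Add 7 hours and 40 minutes layover in Dubai → 16:20 UTC.
Add 9 hours 42 minutes leg 3 → 02:02 UTC (Jan 20).
Add 7 hours and 46 minutes layover in Tashkent → 09:48 UTC.
Add 8 hours 18 minutes leg 4 → 18:06 UTC.
Kathmandu is UTC+5:45, so local arrival = 18:06 + 5:45 = 23:51 on Jan 20.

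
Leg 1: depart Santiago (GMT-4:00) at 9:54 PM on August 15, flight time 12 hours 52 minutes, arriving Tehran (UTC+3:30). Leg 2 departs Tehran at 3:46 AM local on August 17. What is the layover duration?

9 hours 30 minutes

Convert departure to UTC: 9:54 PM + 4:00 = 1:54 AM UTC on Aug 16.
Add 12 hours 52 minutes flight time → 2:46 PM UTC.
Tehran is UTC+3:30, so local arrival = 2:46 PM + 3:30 = 6:16 PM on Aug 16.
Layover = 3:46 AM − 6:16 PM (+1 day) = 9 hours 30 minutes.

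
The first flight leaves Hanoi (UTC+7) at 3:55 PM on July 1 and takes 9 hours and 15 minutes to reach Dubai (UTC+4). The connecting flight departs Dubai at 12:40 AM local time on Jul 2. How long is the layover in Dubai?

2 hours 30 minutes

Convert departure to UTC: 3:55 PM − 7:00 = 8:55 AM UTC on Jul 1.
Add 9 hours 15 minutes flight time → 6:10 PM UTC.
Dubai is UTC+4:00, so local arrival = 6:10 PM + 4:00 = 10:10 PM on Jul 1.
Layover = 12:40 AM − 10:10 PM (+1 day) = 2 hours 30 minutes.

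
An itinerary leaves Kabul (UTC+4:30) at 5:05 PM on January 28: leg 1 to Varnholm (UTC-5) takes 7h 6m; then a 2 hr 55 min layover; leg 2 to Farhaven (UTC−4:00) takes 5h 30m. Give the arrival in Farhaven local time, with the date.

12:06 AM on January 29

Convert departure to UTC: 5:05 PM − 4:30 = 12:35 PM UTC on Jan 28.
Add 7 hours 6 minutes leg 1 → 7:41 PM UTC.
Add 2 hours and 55 minutes layover in Varnholm → 10:36 PM UTC.
Add 5 hours 30 minutes leg 2 → 4:06 AM UTC (Jan 29).
Farhaven is UTC−4:00, so local arrival = 4:06 AM − 4:00 = 12:06 AM on Jan 29.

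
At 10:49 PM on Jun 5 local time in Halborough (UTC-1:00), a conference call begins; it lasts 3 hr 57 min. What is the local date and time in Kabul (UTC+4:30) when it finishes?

8:16 AM on June 6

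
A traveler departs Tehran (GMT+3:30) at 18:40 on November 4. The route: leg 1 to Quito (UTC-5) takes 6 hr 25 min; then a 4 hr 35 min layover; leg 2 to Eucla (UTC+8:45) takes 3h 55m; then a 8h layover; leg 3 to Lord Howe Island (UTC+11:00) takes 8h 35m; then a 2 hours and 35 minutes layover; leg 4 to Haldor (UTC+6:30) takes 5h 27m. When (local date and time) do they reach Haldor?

13:12 on November 6

Convert departure to UTC: 18:40 − 3:30 = 15:10 UTC on Nov 4.
Add 6 hours 25 minutes leg 1 → 21:35 UTC.
Add 4 hours 35 minutes layover in Quito → 02:10 UTC (Nov 5).
Add 3 hours 55 minutes leg 2 → 06:05 UTC.
Add 8 hours layover in Eucla → 14:05 UTC.
Add 8 hours 35 minutes leg 3 → 22:40 UTC.
Add 2 hours 35 minutes layover in Lord Howe Island → 01:15 UTC (Nov 6).
Add 5 hours and 27 minutes leg 4 → 06:42 UTC.
Haldor is UTC+6:30, so local arrival = 06:42 + 6:30 = 13:12 on Nov 6.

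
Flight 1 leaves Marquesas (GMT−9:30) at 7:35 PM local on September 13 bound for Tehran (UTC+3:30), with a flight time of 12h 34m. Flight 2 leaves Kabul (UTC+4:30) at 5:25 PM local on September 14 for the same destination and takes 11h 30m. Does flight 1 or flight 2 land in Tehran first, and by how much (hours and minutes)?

Flight 1 in UTC: 7:35 PM + 9:30 = 5:05 AM on Sep 14.
+12 hours 34 minutes → arrive 5:39 PM UTC on Sep 14.
Flight 2 in UTC: 5:25 PM − 4:30 = 12:55 PM on Sep 14.
+11 hours and 30 minutes → arrive 12:25 AM UTC on Sep 15.
Flight 1 lands earlier by 6 hours 46 minutes.

the first, by 6 hours 46 minutes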